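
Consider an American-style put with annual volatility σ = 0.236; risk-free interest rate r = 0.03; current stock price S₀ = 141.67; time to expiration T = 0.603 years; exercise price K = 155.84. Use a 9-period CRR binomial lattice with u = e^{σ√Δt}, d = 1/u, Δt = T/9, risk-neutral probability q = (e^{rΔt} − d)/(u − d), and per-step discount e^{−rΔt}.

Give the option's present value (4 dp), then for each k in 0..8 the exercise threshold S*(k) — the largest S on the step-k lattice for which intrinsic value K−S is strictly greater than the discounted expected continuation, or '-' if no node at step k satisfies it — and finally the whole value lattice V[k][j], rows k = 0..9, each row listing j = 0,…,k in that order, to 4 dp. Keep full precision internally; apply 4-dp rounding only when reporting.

params: Δt=0.06700 u=1.06299 d=0.94074 q=0.50119 e^(-rΔt)=0.99799
t_9 payoffs: 74.0858 63.4618 51.4572 37.8926 22.5652 5.2460 0.0000 0.0000 0.0000 0.0000
t_8: node(8,0) S=86.9040 payoff=68.9360 vs cont=68.6231 → 68.9360 [stop]  node(8,1) S=98.1972 payoff=57.6428 vs cont=57.3299 → 57.6428 [stop]  node(8,2) S=110.9580 payoff=44.8820 vs cont=44.5690 → 44.8820 [stop]  node(8,3) S=125.3771 payoff=30.4629 vs cont=30.1499 → 30.4629 [stop]  node(8,4) S=141.6700 payoff=14.1700 vs cont=13.8571 → 14.1700 [stop]  node(8,5) S=160.0801 payoff=0.0000 vs cont=2.6115 → 2.6115 [wait]  node(8,6) S=180.8827 payoff=0.0000 vs cont=0.0000 → 0.0000 [wait]  node(8,7) S=204.3886 payoff=0.0000 vs cont=0.0000 → 0.0000 [wait]  node(8,8) S=230.9490 payoff=0.0000 vs cont=0.0000 → 0.0000 [wait]  ⇒ S*(8)=141.6700
t_7: node(7,0) S=92.3782 payoff=63.4618 vs cont=63.1489 → 63.4618 [stop]  node(7,1) S=104.3828 payoff=51.4572 vs cont=51.1443 → 51.4572 [stop]  node(7,2) S=117.9474 payoff=37.8926 vs cont=37.5796 → 37.8926 [stop]  node(7,3) S=133.2748 payoff=22.5652 vs cont=22.2523 → 22.5652 [stop]  node(7,4) S=150.5940 payoff=5.2460 vs cont=8.3602 → 8.3602 [wait]  node(7,5) S=170.1638 payoff=0.0000 vs cont=1.3000 → 1.3000 [wait]  node(7,6) S=192.2768 payoff=0.0000 vs cont=0.0000 → 0.0000 [wait]  node(7,7) S=217.2633 payoff=0.0000 vs cont=0.0000 → 0.0000 [wait]  ⇒ S*(7)=133.2748
t_6: node(6,0) S=98.1972 payoff=57.6428 vs cont=57.3299 → 57.6428 [stop]  node(6,1) S=110.9580 payoff=44.8820 vs cont=44.5690 → 44.8820 [stop]  node(6,2) S=125.3771 payoff=30.4629 vs cont=30.1499 → 30.4629 [stop]  node(6,3) S=141.6700 payoff=14.1700 vs cont=15.4147 → 15.4147 [wait]  node(6,4) S=160.0801 payoff=0.0000 vs cont=4.8120 → 4.8120 [wait]  node(6,5) S=180.8827 payoff=0.0000 vs cont=0.6472 → 0.6472 [wait]  node(6,6) S=204.3886 payoff=0.0000 vs cont=0.0000 → 0.0000 [wait]  ⇒ S*(6)=125.3771
t_5: node(5,0) S=104.3828 payoff=51.4572 vs cont=51.1443 → 51.4572 [stop]  node(5,1) S=117.9474 payoff=37.8926 vs cont=37.5796 → 37.8926 [stop]  node(5,2) S=133.2748 payoff=22.5652 vs cont=22.8749 → 22.8749 [wait]  node(5,3) S=150.5940 payoff=5.2460 vs cont=10.0805 → 10.0805 [wait]  node(5,4) S=170.1638 payoff=0.0000 vs cont=2.7191 → 2.7191 [wait]  node(5,5) S=192.2768 payoff=0.0000 vs cont=0.3222 → 0.3222 [wait]  ⇒ S*(5)=117.9474
t_4: node(4,0) S=110.9580 payoff=44.8820 vs cont=44.5690 → 44.8820 [stop]  node(4,1) S=125.3771 payoff=30.4629 vs cont=30.3048 → 30.4629 [stop]  node(4,2) S=141.6700 payoff=14.1700 vs cont=16.4294 → 16.4294 [wait]  node(4,3) S=160.0801 payoff=0.0000 vs cont=6.3782 → 6.3782 [wait]  node(4,4) S=180.8827 payoff=0.0000 vs cont=1.5148 → 1.5148 [wait]  ⇒ S*(4)=125.3771
t_3: node(3,0) S=117.9474 payoff=37.8926 vs cont=37.5796 → 37.8926 [stop]  node(3,1) S=133.2748 payoff=22.5652 vs cont=23.3823 → 23.3823 [wait]  node(3,2) S=150.5940 payoff=5.2460 vs cont=11.3689 → 11.3689 [wait]  node(3,3) S=170.1638 payoff=0.0000 vs cont=3.9328 → 3.9328 [wait]  ⇒ S*(3)=117.9474
t_2: node(2,0) S=125.3771 payoff=30.4629 vs cont=30.5587 → 30.5587 [wait]  node(2,1) S=141.6700 payoff=14.1700 vs cont=17.3265 → 17.3265 [wait]  node(2,2) S=160.0801 payoff=0.0000 vs cont=7.6266 → 7.6266 [wait]  ⇒ S*(2)=-
t_1: node(1,0) S=133.2748 payoff=22.5652 vs cont=23.8788 → 23.8788 [wait]  node(1,1) S=150.5940 payoff=5.2460 vs cont=12.4400 → 12.4400 [wait]  ⇒ S*(1)=-
t_0: node(0,0) S=141.6700 payoff=14.1700 vs cont=18.1093 → 18.1093 [wait]  ⇒ S*(0)=-

price = 18.1093
boundary = - - - 117.9474 125.3771 117.9474 125.3771 133.2748 141.6700
tree:
18.1093
23.8788 12.4400
30.5587 17.3265 7.6266
37.8926 23.3823 11.3689 3.9328
44.8820 30.4629 16.4294 6.3782 1.5148
51.4572 37.8926 22.8749 10.0805 2.7191 0.3222
57.6428 44.8820 30.4629 15.4147 4.8120 0.6472 0.0000
63.4618 51.4572 37.8926 22.5652 8.3602 1.3000 0.0000 0.0000
68.9360 57.6428 44.8820 30.4629 14.1700 2.6115 0.0000 0.0000 0.0000
74.0858 63.4618 51.4572 37.8926 22.5652 5.2460 0.0000 0.0000 0.0000 0.0000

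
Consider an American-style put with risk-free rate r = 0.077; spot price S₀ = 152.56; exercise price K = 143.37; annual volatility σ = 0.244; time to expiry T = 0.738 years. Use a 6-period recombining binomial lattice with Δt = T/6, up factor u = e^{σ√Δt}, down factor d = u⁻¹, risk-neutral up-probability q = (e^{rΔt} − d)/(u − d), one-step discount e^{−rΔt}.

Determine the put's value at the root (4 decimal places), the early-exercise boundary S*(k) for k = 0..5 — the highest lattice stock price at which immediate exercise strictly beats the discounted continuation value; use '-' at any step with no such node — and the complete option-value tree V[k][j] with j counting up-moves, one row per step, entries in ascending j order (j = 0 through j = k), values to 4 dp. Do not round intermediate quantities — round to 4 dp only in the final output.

Δt=0.12300, u=1.08934, d=0.91799, q=0.53415, disc=e^(-rΔt)=0.99057
k=6 terminal: V=max(K-S,0) → 52.0734 35.0314 14.8082 0.0000 0.0000 0.0000 0.0000
k=5: j=0 S=99.4532 intr=43.9168 cont=42.5653 V=43.9168[EX]; j=1 S=118.0178 intr=25.3522 cont=24.0007 V=25.3522[EX]; j=2 S=140.0478 intr=3.3222 cont=6.8333 V=6.8333[hold]; j=3 S=166.1901 intr=0.0000 cont=0.0000 V=0.0000[hold]; j=4 S=197.2122 intr=0.0000 cont=0.0000 V=0.0000[hold]; j=5 S=234.0251 intr=0.0000 cont=0.0000 V=0.0000[hold]  S*(5)=118.0178
k=4: j=0 S=108.3386 intr=35.0314 cont=33.6800 V=35.0314[EX]; j=1 S=128.5618 intr=14.8082 cont=15.3146 V=15.3146[hold]; j=2 S=152.5600 intr=0.0000 cont=3.1533 V=3.1533[hold]; j=3 S=181.0379 intr=0.0000 cont=0.0000 V=0.0000[hold]; j=4 S=214.8316 intr=0.0000 cont=0.0000 V=0.0000[hold]  S*(4)=108.3386
k=3: j=0 S=118.0178 intr=25.3522 cont=24.2687 V=25.3522[EX]; j=1 S=140.0478 intr=3.3222 cont=8.7355 V=8.7355[hold]; j=2 S=166.1901 intr=0.0000 cont=1.4551 V=1.4551[hold]; j=3 S=197.2122 intr=0.0000 cont=0.0000 V=0.0000[hold]  S*(3)=118.0178
k=2: j=0 S=128.5618 intr=14.8082 cont=16.3210 V=16.3210[hold]; j=1 S=152.5600 intr=0.0000 cont=4.8010 V=4.8010[hold]; j=2 S=181.0379 intr=0.0000 cont=0.6715 V=0.6715[hold]  S*(2)=-
k=1: j=0 S=140.0478 intr=3.3222 cont=10.0717 V=10.0717[hold]; j=1 S=166.1901 intr=0.0000 cont=2.5707 V=2.5707[hold]  S*(1)=-
k=0: j=0 S=152.5600 intr=0.0000 cont=6.0079 V=6.0079[hold]  S*(0)=-

price = 6.0079
boundary = - - - 118.0178 108.3386 118.0178
tree:
6.0079
10.0717 2.5707
16.3210 4.8010 0.6715
25.3522 8.7355 1.4551 0.0000
35.0314 15.3146 3.1533 0.0000 0.0000
43.9168 25.3522 6.8333 0.0000 0.0000 0.0000
52.0734 35.0314 14.8082 0.0000 0.0000 0.0000 0.0000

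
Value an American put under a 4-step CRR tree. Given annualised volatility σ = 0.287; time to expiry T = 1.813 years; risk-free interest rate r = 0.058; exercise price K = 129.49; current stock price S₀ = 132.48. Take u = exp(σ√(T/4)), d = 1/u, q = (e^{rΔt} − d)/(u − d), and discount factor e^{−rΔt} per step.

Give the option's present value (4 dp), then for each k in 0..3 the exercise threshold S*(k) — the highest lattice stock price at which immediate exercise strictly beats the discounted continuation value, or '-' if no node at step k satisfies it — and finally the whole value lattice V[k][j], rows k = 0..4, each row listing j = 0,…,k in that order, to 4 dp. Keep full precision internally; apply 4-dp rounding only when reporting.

price = 13.1052
boundary = - - 90.0165 109.2034
tree:
13.1052
23.2462 4.4282
39.4735 9.4780 0.0000
55.2893 20.2866 0.0000 0.0000
68.3263 39.4735 0.0000 0.0000 0.0000

Δt=0.45325, u=1.21315, d=0.82430, q=0.52035, disc=e^(-rΔt)=0.97405
k=4 terminal: V=max(K-S,0) → 68.3263 39.4735 0.0000 0.0000 0.0000
k=3: j=0 S=74.2007 intr=55.2893 cont=51.9296 V=55.2893[EX]; j=1 S=109.2034 intr=20.2866 cont=18.4423 V=20.2866[EX]; j=2 S=160.7180 intr=0.0000 cont=0.0000 V=0.0000[hold]; j=3 S=236.5335 intr=0.0000 cont=0.0000 V=0.0000[hold]  S*(3)=109.2034
k=2: j=0 S=90.0165 intr=39.4735 cont=36.1138 V=39.4735[EX]; j=1 S=132.4800 intr=0.0000 cont=9.4780 V=9.4780[hold]; j=2 S=194.9748 intr=0.0000 cont=0.0000 V=0.0000[hold]  S*(2)=90.0165
k=1: j=0 S=109.2034 intr=20.2866 cont=23.2462 V=23.2462[hold]; j=1 S=160.7180 intr=0.0000 cont=4.4282 V=4.4282[hold]  S*(1)=-
k=0: j=0 S=132.4800 intr=0.0000 cont=13.1052 V=13.1052[hold]  S*(0)=-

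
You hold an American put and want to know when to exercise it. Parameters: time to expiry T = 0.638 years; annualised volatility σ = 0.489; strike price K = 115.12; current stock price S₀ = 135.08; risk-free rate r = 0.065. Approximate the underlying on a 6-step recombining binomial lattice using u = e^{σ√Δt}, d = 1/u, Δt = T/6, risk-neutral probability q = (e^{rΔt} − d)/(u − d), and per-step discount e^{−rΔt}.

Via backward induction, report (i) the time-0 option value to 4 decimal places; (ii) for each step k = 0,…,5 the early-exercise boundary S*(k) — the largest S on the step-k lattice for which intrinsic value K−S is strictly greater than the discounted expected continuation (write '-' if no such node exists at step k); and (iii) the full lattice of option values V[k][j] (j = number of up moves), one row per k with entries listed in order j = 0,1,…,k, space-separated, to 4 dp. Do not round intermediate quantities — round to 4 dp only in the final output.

params: Δt=0.10633 u=1.17287 d=0.85261 q=0.48188 e^(-rΔt)=0.99311
t_6 payoffs: 63.2300 43.7385 16.9252 0.0000 0.0000 0.0000 0.0000
t_5: node(5,0) S=60.8604 payoff=54.2596 vs cont=53.4667 → 54.2596 [stop]  node(5,1) S=83.7215 payoff=31.3985 vs cont=30.6055 → 31.3985 [stop]  node(5,2) S=115.1701 payoff=0.0000 vs cont=8.7090 → 8.7090 [wait]  node(5,3) S=158.4318 payoff=0.0000 vs cont=0.0000 → 0.0000 [wait]  node(5,4) S=217.9440 payoff=0.0000 vs cont=0.0000 → 0.0000 [wait]  node(5,5) S=299.8110 payoff=0.0000 vs cont=0.0000 → 0.0000 [wait]  ⇒ S*(5)=83.7215
t_4: node(4,0) S=71.3815 payoff=43.7385 vs cont=42.9455 → 43.7385 [stop]  node(4,1) S=98.1948 payoff=16.9252 vs cont=20.3240 → 20.3240 [wait]  node(4,2) S=135.0800 payoff=0.0000 vs cont=4.4812 → 4.4812 [wait]  node(4,3) S=185.8205 payoff=0.0000 vs cont=0.0000 → 0.0000 [wait]  node(4,4) S=255.6208 payoff=0.0000 vs cont=0.0000 → 0.0000 [wait]  ⇒ S*(4)=71.3815
t_3: node(3,0) S=83.7215 payoff=31.3985 vs cont=32.2320 → 32.2320 [wait]  node(3,1) S=115.1701 payoff=0.0000 vs cont=12.6023 → 12.6023 [wait]  node(3,2) S=158.4318 payoff=0.0000 vs cont=2.3058 → 2.3058 [wait]  node(3,3) S=217.9440 payoff=0.0000 vs cont=0.0000 → 0.0000 [wait]  ⇒ S*(3)=-
t_2: node(2,0) S=98.1948 payoff=16.9252 vs cont=22.6161 → 22.6161 [wait]  node(2,1) S=135.0800 payoff=0.0000 vs cont=7.5881 → 7.5881 [wait]  node(2,2) S=185.8205 payoff=0.0000 vs cont=1.1865 → 1.1865 [wait]  ⇒ S*(2)=-
t_1: node(1,0) S=115.1701 payoff=0.0000 vs cont=15.2686 → 15.2686 [wait]  node(1,1) S=158.4318 payoff=0.0000 vs cont=4.4723 → 4.4723 [wait]  ⇒ S*(1)=-
t_0: node(0,0) S=135.0800 payoff=0.0000 vs cont=9.9968 → 9.9968 [wait]  ⇒ S*(0)=-

price = 9.9968
boundary = - - - - 71.3815 83.7215
tree:
9.9968
15.2686 4.4723
22.6161 7.5881 1.1865
32.2320 12.6023 2.3058 0.0000
43.7385 20.3240 4.4812 0.0000 0.0000
54.2596 31.3985 8.7090 0.0000 0.0000 0.0000
63.2300 43.7385 16.9252 0.0000 0.0000 0.0000 0.0000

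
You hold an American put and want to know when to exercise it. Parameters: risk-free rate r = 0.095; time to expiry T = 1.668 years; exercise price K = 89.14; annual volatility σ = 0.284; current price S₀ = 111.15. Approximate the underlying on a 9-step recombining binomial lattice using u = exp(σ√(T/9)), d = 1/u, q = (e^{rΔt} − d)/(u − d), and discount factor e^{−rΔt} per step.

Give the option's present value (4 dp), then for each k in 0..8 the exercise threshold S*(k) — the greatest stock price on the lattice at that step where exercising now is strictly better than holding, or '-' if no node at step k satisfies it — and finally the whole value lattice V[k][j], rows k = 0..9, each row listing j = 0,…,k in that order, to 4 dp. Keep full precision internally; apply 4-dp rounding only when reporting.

params: Δt=0.18533 u=1.13005 d=0.88492 q=0.54193 e^(-rΔt)=0.98255
t_9 payoffs: 52.1550 41.9095 28.8259 12.1180 0.0000 0.0000 0.0000 0.0000 0.0000 0.0000
t_8: node(8,0) S=41.7950 payoff=47.3450 vs cont=45.7893 → 47.3450 [stop]  node(8,1) S=53.3729 payoff=35.7671 vs cont=34.2114 → 35.7671 [stop]  node(8,2) S=68.1580 payoff=20.9820 vs cont=19.4263 → 20.9820 [stop]  node(8,3) S=87.0389 payoff=2.1011 vs cont=5.4540 → 5.4540 [wait]  node(8,4) S=111.1500 payoff=0.0000 vs cont=0.0000 → 0.0000 [wait]  node(8,5) S=141.9403 payoff=0.0000 vs cont=0.0000 → 0.0000 [wait]  node(8,6) S=181.2600 payoff=0.0000 vs cont=0.0000 → 0.0000 [wait]  node(8,7) S=231.4720 payoff=0.0000 vs cont=0.0000 → 0.0000 [wait]  node(8,8) S=295.5934 payoff=0.0000 vs cont=0.0000 → 0.0000 [wait]  ⇒ S*(8)=68.1580
t_7: node(7,0) S=47.2305 payoff=41.9095 vs cont=40.3538 → 41.9095 [stop]  node(7,1) S=60.3141 payoff=28.8259 vs cont=27.2702 → 28.8259 [stop]  node(7,2) S=77.0220 payoff=12.1180 vs cont=12.3475 → 12.3475 [wait]  node(7,3) S=98.3584 payoff=0.0000 vs cont=2.4547 → 2.4547 [wait]  node(7,4) S=125.6052 payoff=0.0000 vs cont=0.0000 → 0.0000 [wait]  node(7,5) S=160.3998 payoff=0.0000 vs cont=0.0000 → 0.0000 [wait]  node(7,6) S=204.8331 payoff=0.0000 vs cont=0.0000 → 0.0000 [wait]  node(7,7) S=261.5752 payoff=0.0000 vs cont=0.0000 → 0.0000 [wait]  ⇒ S*(7)=60.3141
t_6: node(6,0) S=53.3729 payoff=35.7671 vs cont=34.2114 → 35.7671 [stop]  node(6,1) S=68.1580 payoff=20.9820 vs cont=19.5485 → 20.9820 [stop]  node(6,2) S=87.0389 payoff=2.1011 vs cont=6.8643 → 6.8643 [wait]  node(6,3) S=111.1500 payoff=0.0000 vs cont=1.1048 → 1.1048 [wait]  node(6,4) S=141.9403 payoff=0.0000 vs cont=0.0000 → 0.0000 [wait]  node(6,5) S=181.2600 payoff=0.0000 vs cont=0.0000 → 0.0000 [wait]  node(6,6) S=231.4720 payoff=0.0000 vs cont=0.0000 → 0.0000 [wait]  ⇒ S*(6)=68.1580
t_5: node(5,0) S=60.3141 payoff=28.8259 vs cont=27.2702 → 28.8259 [stop]  node(5,1) S=77.0220 payoff=12.1180 vs cont=13.0985 → 13.0985 [wait]  node(5,2) S=98.3584 payoff=0.0000 vs cont=3.6777 → 3.6777 [wait]  node(5,3) S=125.6052 payoff=0.0000 vs cont=0.4972 → 0.4972 [wait]  node(5,4) S=160.3998 payoff=0.0000 vs cont=0.0000 → 0.0000 [wait]  node(5,5) S=204.8331 payoff=0.0000 vs cont=0.0000 → 0.0000 [wait]  ⇒ S*(5)=60.3141
t_4: node(4,0) S=68.1580 payoff=20.9820 vs cont=19.9484 → 20.9820 [stop]  node(4,1) S=87.0389 payoff=2.1011 vs cont=7.8536 → 7.8536 [wait]  node(4,2) S=111.1500 payoff=0.0000 vs cont=1.9200 → 1.9200 [wait]  node(4,3) S=141.9403 payoff=0.0000 vs cont=0.2238 → 0.2238 [wait]  node(4,4) S=181.2600 payoff=0.0000 vs cont=0.0000 → 0.0000 [wait]  ⇒ S*(4)=68.1580
t_3: node(3,0) S=77.0220 payoff=12.1180 vs cont=13.6253 → 13.6253 [wait]  node(3,1) S=98.3584 payoff=0.0000 vs cont=4.5570 → 4.5570 [wait]  node(3,2) S=125.6052 payoff=0.0000 vs cont=0.9833 → 0.9833 [wait]  node(3,3) S=160.3998 payoff=0.0000 vs cont=0.1007 → 0.1007 [wait]  ⇒ S*(3)=-
t_2: node(2,0) S=87.0389 payoff=2.1011 vs cont=8.5589 → 8.5589 [wait]  node(2,1) S=111.1500 payoff=0.0000 vs cont=2.5746 → 2.5746 [wait]  node(2,2) S=141.9403 payoff=0.0000 vs cont=0.4962 → 0.4962 [wait]  ⇒ S*(2)=-
t_1: node(1,0) S=98.3584 payoff=0.0000 vs cont=5.2230 → 5.2230 [wait]  node(1,1) S=125.6052 payoff=0.0000 vs cont=1.4230 → 1.4230 [wait]  ⇒ S*(1)=-
t_0: node(0,0) S=111.1500 payoff=0.0000 vs cont=3.1084 → 3.1084 [wait]  ⇒ S*(0)=-

price = 3.1084
boundary = - - - - 68.1580 60.3141 68.1580 60.3141 68.1580
tree:
3.1084
5.2230 1.4230
8.5589 2.5746 0.4962
13.6253 4.5570 0.9833 0.1007
20.9820 7.8536 1.9200 0.2238 0.0000
28.8259 13.0985 3.6777 0.4972 0.0000 0.0000
35.7671 20.9820 6.8643 1.1048 0.0000 0.0000 0.0000
41.9095 28.8259 12.3475 2.4547 0.0000 0.0000 0.0000 0.0000
47.3450 35.7671 20.9820 5.4540 0.0000 0.0000 0.0000 0.0000 0.0000
52.1550 41.9095 28.8259 12.1180 0.0000 0.0000 0.0000 0.0000 0.0000 0.0000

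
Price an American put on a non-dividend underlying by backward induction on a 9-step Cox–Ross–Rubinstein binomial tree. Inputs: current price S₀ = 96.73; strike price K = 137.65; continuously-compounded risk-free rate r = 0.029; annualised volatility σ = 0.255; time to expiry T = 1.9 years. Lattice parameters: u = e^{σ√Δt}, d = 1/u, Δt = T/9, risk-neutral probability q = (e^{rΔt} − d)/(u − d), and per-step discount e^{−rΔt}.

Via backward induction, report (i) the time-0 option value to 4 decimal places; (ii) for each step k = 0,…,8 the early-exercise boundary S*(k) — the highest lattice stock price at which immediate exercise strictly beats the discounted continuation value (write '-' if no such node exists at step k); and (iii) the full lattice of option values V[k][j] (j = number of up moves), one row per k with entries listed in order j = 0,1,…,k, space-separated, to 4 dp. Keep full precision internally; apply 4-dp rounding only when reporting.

Δt=0.21111, u=1.12430, d=0.88944, q=0.49689, disc=e^(-rΔt)=0.99390
k=9 terminal: V=max(K-S,0) → 103.9518 95.0535 83.8054 69.5872 51.6146 28.8960 0.1785 0.0000 0.0000 0.0000
k=8: j=0 S=37.8870 intr=99.7630 cont=98.9228 V=99.7630[EX]; j=1 S=47.8915 intr=89.7585 cont=88.9184 V=89.7585[EX]; j=2 S=60.5377 intr=77.1123 cont=76.2722 V=77.1123[EX]; j=3 S=76.5233 intr=61.1267 cont=60.2866 V=61.1267[EX]; j=4 S=96.7300 intr=40.9200 cont=40.0799 V=40.9200[EX]; j=5 S=122.2725 intr=15.3775 cont=14.5373 V=15.3775[EX]; j=6 S=154.5598 intr=0.0000 cont=0.0892 V=0.0892[hold]; j=7 S=195.3729 intr=0.0000 cont=0.0000 V=0.0000[hold]; j=8 S=246.9631 intr=0.0000 cont=0.0000 V=0.0000[hold]  S*(8)=122.2725
k=7: j=0 S=42.5965 intr=95.0535 cont=94.2133 V=95.0535[EX]; j=1 S=53.8446 intr=83.8054 cont=82.9653 V=83.8054[EX]; j=2 S=68.0628 intr=69.5872 cont=68.7471 V=69.5872[EX]; j=3 S=86.0354 intr=51.6146 cont=50.7744 V=51.6146[EX]; j=4 S=108.7540 intr=28.8960 cont=28.0559 V=28.8960[EX]; j=5 S=137.4715 intr=0.1785 cont=7.7334 V=7.7334[hold]; j=6 S=173.7723 intr=0.0000 cont=0.0446 V=0.0446[hold]; j=7 S=219.6586 intr=0.0000 cont=0.0000 V=0.0000[hold]  S*(7)=108.7540
k=6: j=0 S=47.8915 intr=89.7585 cont=88.9184 V=89.7585[EX]; j=1 S=60.5377 intr=77.1123 cont=76.2722 V=77.1123[EX]; j=2 S=76.5233 intr=61.1267 cont=60.2866 V=61.1267[EX]; j=3 S=96.7300 intr=40.9200 cont=40.0799 V=40.9200[EX]; j=4 S=122.2725 intr=15.3775 cont=18.2684 V=18.2684[hold]; j=5 S=154.5598 intr=0.0000 cont=3.8891 V=3.8891[hold]; j=6 S=195.3729 intr=0.0000 cont=0.0223 V=0.0223[hold]  S*(6)=96.7300
k=5: j=0 S=53.8446 intr=83.8054 cont=82.9653 V=83.8054[EX]; j=1 S=68.0628 intr=69.5872 cont=68.7471 V=69.5872[EX]; j=2 S=86.0354 intr=51.6146 cont=50.7744 V=51.6146[EX]; j=3 S=108.7540 intr=28.8960 cont=29.4836 V=29.4836[hold]; j=4 S=137.4715 intr=0.1785 cont=11.0556 V=11.0556[hold]; j=5 S=173.7723 intr=0.0000 cont=1.9557 V=1.9557[hold]  S*(5)=86.0354
k=4: j=0 S=60.5377 intr=77.1123 cont=76.2722 V=77.1123[EX]; j=1 S=76.5233 intr=61.1267 cont=60.2866 V=61.1267[EX]; j=2 S=96.7300 intr=40.9200 cont=40.3700 V=40.9200[EX]; j=3 S=122.2725 intr=15.3775 cont=20.2028 V=20.2028[hold]; j=4 S=154.5598 intr=0.0000 cont=6.4941 V=6.4941[hold]  S*(4)=96.7300
k=3: j=0 S=68.0628 intr=69.5872 cont=68.7471 V=69.5872[EX]; j=1 S=86.0354 intr=51.6146 cont=50.7744 V=51.6146[EX]; j=2 S=108.7540 intr=28.8960 cont=30.4389 V=30.4389[hold]; j=3 S=137.4715 intr=0.1785 cont=13.3094 V=13.3094[hold]  S*(3)=86.0354
k=2: j=0 S=76.5233 intr=61.1267 cont=60.2866 V=61.1267[EX]; j=1 S=96.7300 intr=40.9200 cont=40.8418 V=40.9200[EX]; j=2 S=122.2725 intr=15.3775 cont=21.7936 V=21.7936[hold]  S*(2)=96.7300
k=1: j=0 S=86.0354 intr=51.6146 cont=50.7744 V=51.6146[EX]; j=1 S=108.7540 intr=28.8960 cont=31.2245 V=31.2245[hold]  S*(1)=86.0354
k=0: j=0 S=96.7300 intr=40.9200 cont=41.2298 V=41.2298[hold]  S*(0)=-

price = 41.2298
boundary = - 86.0354 96.7300 86.0354 96.7300 86.0354 96.7300 108.7540 122.2725
tree:
41.2298
51.6146 31.2245
61.1267 40.9200 21.7936
69.5872 51.6146 30.4389 13.3094
77.1123 61.1267 40.9200 20.2028 6.4941
83.8054 69.5872 51.6146 29.4836 11.0556 1.9557
89.7585 77.1123 61.1267 40.9200 18.2684 3.8891 0.0223
95.0535 83.8054 69.5872 51.6146 28.8960 7.7334 0.0446 0.0000
99.7630 89.7585 77.1123 61.1267 40.9200 15.3775 0.0892 0.0000 0.0000
103.9518 95.0535 83.8054 69.5872 51.6146 28.8960 0.1785 0.0000 0.0000 0.0000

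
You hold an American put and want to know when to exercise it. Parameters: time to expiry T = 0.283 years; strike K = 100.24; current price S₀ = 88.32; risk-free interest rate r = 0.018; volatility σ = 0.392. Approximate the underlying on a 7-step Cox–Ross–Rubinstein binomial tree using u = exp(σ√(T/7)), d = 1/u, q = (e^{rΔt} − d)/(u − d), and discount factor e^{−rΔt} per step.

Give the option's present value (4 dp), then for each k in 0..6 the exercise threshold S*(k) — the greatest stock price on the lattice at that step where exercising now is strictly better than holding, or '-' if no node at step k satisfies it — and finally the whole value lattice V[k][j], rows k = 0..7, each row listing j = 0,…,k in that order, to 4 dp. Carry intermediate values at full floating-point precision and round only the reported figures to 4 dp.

price = 15.0300
boundary = - - - 69.7216 75.4393 81.6260 88.3200
tree:
15.0300
19.7049 10.0870
24.9739 14.1377 5.7994
30.5184 19.1221 8.8645 2.5525
35.8028 24.8007 13.1190 4.3587 0.6377
40.6867 30.5184 18.6140 7.3018 1.2391 0.0000
45.2004 35.8028 24.8007 11.9200 2.4073 0.0000 0.0000
49.3720 40.6867 30.5184 18.6140 4.6770 0.0000 0.0000 0.0000

Δt=0.04043  u=1.08201  d=0.92421  q=0.48492  discount=0.99927
step 7 (expiry): payoffs max(K−S,0) = 49.3720 40.6867 30.5184 18.6140 4.6770 0.0000 0.0000 0.0000
step 6: (k=6,j=0): S=55.0396, (K−S)⁺=45.2004, hold=45.1275 ⇒ V=45.2004 exercise | (k=6,j=1): S=64.4372, (K−S)⁺=35.8028, hold=35.7299 ⇒ V=35.8028 exercise | (k=6,j=2): S=75.4393, (K−S)⁺=24.8007, hold=24.7277 ⇒ V=24.8007 exercise | (k=6,j=3): S=88.3200, (K−S)⁺=11.9200, hold=11.8471 ⇒ V=11.9200 exercise | (k=6,j=4): S=103.3999, (K−S)⁺=0.0000, hold=2.4073 ⇒ V=2.4073 continue | (k=6,j=5): S=121.0547, (K−S)⁺=0.0000, hold=0.0000 ⇒ V=0.0000 continue | (k=6,j=6): S=141.7238, (K−S)⁺=0.0000, hold=0.0000 ⇒ V=0.0000 continue  boundary S*=88.3200
step 5: (k=5,j=0): S=59.5533, (K−S)⁺=40.6867, hold=40.6138 ⇒ V=40.6867 exercise | (k=5,j=1): S=69.7216, (K−S)⁺=30.5184, hold=30.4455 ⇒ V=30.5184 exercise | (k=5,j=2): S=81.6260, (K−S)⁺=18.6140, hold=18.5411 ⇒ V=18.6140 exercise | (k=5,j=3): S=95.5630, (K−S)⁺=4.6770, hold=7.3018 ⇒ V=7.3018 continue | (k=5,j=4): S=111.8796, (K−S)⁺=0.0000, hold=1.2391 ⇒ V=1.2391 continue | (k=5,j=5): S=130.9821, (K−S)⁺=0.0000, hold=0.0000 ⇒ V=0.0000 continue  boundary S*=81.6260
step 4: (k=4,j=0): S=64.4372, (K−S)⁺=35.8028, hold=35.7299 ⇒ V=35.8028 exercise | (k=4,j=1): S=75.4393, (K−S)⁺=24.8007, hold=24.7277 ⇒ V=24.8007 exercise | (k=4,j=2): S=88.3200, (K−S)⁺=11.9200, hold=13.1190 ⇒ V=13.1190 continue | (k=4,j=3): S=103.3999, (K−S)⁺=0.0000, hold=4.3587 ⇒ V=4.3587 continue | (k=4,j=4): S=121.0547, (K−S)⁺=0.0000, hold=0.6377 ⇒ V=0.6377 continue  boundary S*=75.4393
step 3: (k=3,j=0): S=69.7216, (K−S)⁺=30.5184, hold=30.4455 ⇒ V=30.5184 exercise | (k=3,j=1): S=81.6260, (K−S)⁺=18.6140, hold=19.1221 ⇒ V=19.1221 continue | (k=3,j=2): S=95.5630, (K−S)⁺=4.6770, hold=8.8645 ⇒ V=8.8645 continue | (k=3,j=3): S=111.8796, (K−S)⁺=0.0000, hold=2.5525 ⇒ V=2.5525 continue  boundary S*=69.7216
step 2: (k=2,j=0): S=75.4393, (K−S)⁺=24.8007, hold=24.9739 ⇒ V=24.9739 continue | (k=2,j=1): S=88.3200, (K−S)⁺=11.9200, hold=14.1377 ⇒ V=14.1377 continue | (k=2,j=2): S=103.3999, (K−S)⁺=0.0000, hold=5.7994 ⇒ V=5.7994 continue  boundary S*=-
step 1: (k=1,j=0): S=81.6260, (K−S)⁺=18.6140, hold=19.7049 ⇒ V=19.7049 continue | (k=1,j=1): S=95.5630, (K−S)⁺=4.6770, hold=10.0870 ⇒ V=10.0870 continue  boundary S*=-
step 0: (k=0,j=0): S=88.3200, (K−S)⁺=11.9200, hold=15.0300 ⇒ V=15.0300 continue  boundary S*=-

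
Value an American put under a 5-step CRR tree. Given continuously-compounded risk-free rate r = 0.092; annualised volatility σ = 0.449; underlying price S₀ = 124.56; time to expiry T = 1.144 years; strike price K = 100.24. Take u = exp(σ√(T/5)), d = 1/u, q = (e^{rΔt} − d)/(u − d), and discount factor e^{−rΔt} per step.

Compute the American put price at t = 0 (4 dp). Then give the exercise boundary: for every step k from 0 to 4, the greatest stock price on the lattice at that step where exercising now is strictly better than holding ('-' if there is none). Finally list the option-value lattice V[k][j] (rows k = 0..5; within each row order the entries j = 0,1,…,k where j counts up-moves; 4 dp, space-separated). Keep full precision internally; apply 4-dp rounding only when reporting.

price = 7.5587
boundary = - - - 65.3970 81.0646
tree:
7.5587
13.0365 2.3094
21.8026 4.6764 0.0000
34.8430 9.4695 0.0000 0.0000
47.4825 19.1754 0.0000 0.0000 0.0000
57.6791 34.8430 0.0000 0.0000 0.0000 0.0000

params: Δt=0.22880 u=1.23958 d=0.80673 q=0.49566 e^(-rΔt)=0.97917
t_5 payoffs: 57.6791 34.8430 0.0000 0.0000 0.0000 0.0000
t_4: node(4,0) S=52.7575 payoff=47.4825 vs cont=45.3945 → 47.4825 [stop]  node(4,1) S=81.0646 payoff=19.1754 vs cont=17.2067 → 19.1754 [stop]  node(4,2) S=124.5600 payoff=0.0000 vs cont=0.0000 → 0.0000 [wait]  node(4,3) S=191.3929 payoff=0.0000 vs cont=0.0000 → 0.0000 [wait]  node(4,4) S=294.0850 payoff=0.0000 vs cont=0.0000 → 0.0000 [wait]  ⇒ S*(4)=81.0646
t_3: node(3,0) S=65.3970 payoff=34.8430 vs cont=32.7550 → 34.8430 [stop]  node(3,1) S=100.4859 payoff=0.0000 vs cont=9.4695 → 9.4695 [wait]  node(3,2) S=154.4017 payoff=0.0000 vs cont=0.0000 → 0.0000 [wait]  node(3,3) S=237.2462 payoff=0.0000 vs cont=0.0000 → 0.0000 [wait]  ⇒ S*(3)=65.3970
t_2: node(2,0) S=81.0646 payoff=19.1754 vs cont=21.8026 → 21.8026 [wait]  node(2,1) S=124.5600 payoff=0.0000 vs cont=4.6764 → 4.6764 [wait]  node(2,2) S=191.3929 payoff=0.0000 vs cont=0.0000 → 0.0000 [wait]  ⇒ S*(2)=-
t_1: node(1,0) S=100.4859 payoff=0.0000 vs cont=13.0365 → 13.0365 [wait]  node(1,1) S=154.4017 payoff=0.0000 vs cont=2.3094 → 2.3094 [wait]  ⇒ S*(1)=-
t_0: node(0,0) S=124.5600 payoff=0.0000 vs cont=7.5587 → 7.5587 [wait]  ⇒ S*(0)=-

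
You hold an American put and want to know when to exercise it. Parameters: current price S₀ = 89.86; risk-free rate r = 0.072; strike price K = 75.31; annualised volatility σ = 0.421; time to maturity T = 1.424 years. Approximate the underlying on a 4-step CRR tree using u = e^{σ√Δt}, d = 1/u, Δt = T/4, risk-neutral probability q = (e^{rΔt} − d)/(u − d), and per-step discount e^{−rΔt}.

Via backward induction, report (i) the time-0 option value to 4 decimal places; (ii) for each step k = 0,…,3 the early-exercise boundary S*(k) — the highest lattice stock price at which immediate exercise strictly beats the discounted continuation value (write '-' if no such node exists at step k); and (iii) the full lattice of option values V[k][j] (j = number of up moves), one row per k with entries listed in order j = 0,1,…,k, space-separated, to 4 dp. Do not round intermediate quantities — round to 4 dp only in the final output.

Δt=0.35600, u=1.28556, d=0.77787, q=0.48867, disc=e^(-rΔt)=0.97469
k=4 terminal: V=max(K-S,0) → 42.4097 20.9370 0.0000 0.0000 0.0000
k=3: j=0 S=42.2952 intr=33.0148 cont=31.1089 V=33.0148[EX]; j=1 S=69.8996 intr=5.4104 cont=10.4348 V=10.4348[hold]; j=2 S=115.5202 intr=0.0000 cont=0.0000 V=0.0000[hold]; j=3 S=190.9155 intr=0.0000 cont=0.0000 V=0.0000[hold]  S*(3)=42.2952
k=2: j=0 S=54.3730 intr=20.9370 cont=21.4243 V=21.4243[hold]; j=1 S=89.8600 intr=0.0000 cont=5.2006 V=5.2006[hold]; j=2 S=148.5079 intr=0.0000 cont=0.0000 V=0.0000[hold]  S*(2)=-
k=1: j=0 S=69.8996 intr=5.4104 cont=13.1547 V=13.1547[hold]; j=1 S=115.5202 intr=0.0000 cont=2.5919 V=2.5919[hold]  S*(1)=-
k=0: j=0 S=89.8600 intr=0.0000 cont=7.7907 V=7.7907[hold]  S*(0)=-

price = 7.7907
boundary = - - - 42.2952
tree:
7.7907
13.1547 2.5919
21.4243 5.2006 0.0000
33.0148 10.4348 0.0000 0.0000
42.4097 20.9370 0.0000 0.0000 0.0000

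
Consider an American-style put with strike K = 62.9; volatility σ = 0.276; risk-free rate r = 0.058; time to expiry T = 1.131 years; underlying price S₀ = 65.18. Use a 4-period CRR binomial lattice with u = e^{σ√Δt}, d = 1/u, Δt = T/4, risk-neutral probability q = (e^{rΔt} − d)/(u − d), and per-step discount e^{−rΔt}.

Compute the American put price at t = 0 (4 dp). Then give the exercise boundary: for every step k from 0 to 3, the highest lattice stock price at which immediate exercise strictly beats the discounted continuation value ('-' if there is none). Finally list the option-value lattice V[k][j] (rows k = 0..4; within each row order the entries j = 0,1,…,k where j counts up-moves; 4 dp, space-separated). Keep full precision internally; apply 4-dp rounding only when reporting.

price = 4.7384
boundary = - - 48.6004 41.9664
tree:
4.7384
8.3919 1.5102
14.2996 3.1949 0.0000
20.9336 6.7591 0.0000 0.0000
26.6620 14.2996 0.0000 0.0000 0.0000

params: Δt=0.28275 u=1.15808 d=0.86350 q=0.51951 e^(-rΔt)=0.98373
t_4 payoffs: 26.6620 14.2996 0.0000 0.0000 0.0000
t_3: node(3,0) S=41.9664 payoff=20.9336 vs cont=19.9105 → 20.9336 [stop]  node(3,1) S=56.2830 payoff=6.6170 vs cont=6.7591 → 6.7591 [wait]  node(3,2) S=75.4835 payoff=0.0000 vs cont=0.0000 → 0.0000 [wait]  node(3,3) S=101.2341 payoff=0.0000 vs cont=0.0000 → 0.0000 [wait]  ⇒ S*(3)=41.9664
t_2: node(2,0) S=48.6004 payoff=14.2996 vs cont=13.3491 → 14.2996 [stop]  node(2,1) S=65.1800 payoff=0.0000 vs cont=3.1949 → 3.1949 [wait]  node(2,2) S=87.4157 payoff=0.0000 vs cont=0.0000 → 0.0000 [wait]  ⇒ S*(2)=48.6004
t_1: node(1,0) S=56.2830 payoff=6.6170 vs cont=8.3919 → 8.3919 [wait]  node(1,1) S=75.4835 payoff=0.0000 vs cont=1.5102 → 1.5102 [wait]  ⇒ S*(1)=-
t_0: node(0,0) S=65.1800 payoff=0.0000 vs cont=4.7384 → 4.7384 [wait]  ⇒ S*(0)=-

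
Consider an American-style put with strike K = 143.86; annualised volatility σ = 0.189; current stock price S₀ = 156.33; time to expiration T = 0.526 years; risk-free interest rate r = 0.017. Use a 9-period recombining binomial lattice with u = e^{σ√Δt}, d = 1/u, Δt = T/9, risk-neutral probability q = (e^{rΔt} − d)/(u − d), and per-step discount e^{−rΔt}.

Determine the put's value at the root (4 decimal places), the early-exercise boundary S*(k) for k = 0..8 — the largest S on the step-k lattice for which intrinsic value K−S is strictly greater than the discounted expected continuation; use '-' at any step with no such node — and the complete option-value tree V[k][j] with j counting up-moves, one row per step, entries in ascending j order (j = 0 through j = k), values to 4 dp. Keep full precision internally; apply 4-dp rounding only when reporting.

price = 3.2386
boundary = - - - - - - 118.8452 124.4013 130.2172
tree:
3.2386
4.9198 1.5603
7.2895 2.5546 0.5669
10.4913 4.0951 1.0158 0.1181
14.5970 6.3976 1.7958 0.2362 0.0000
19.5314 9.6808 3.1199 0.4724 0.0000 0.0000
25.0148 14.0748 5.2965 0.9447 0.0000 0.0000 0.0000
30.3228 19.4587 8.7071 1.8891 0.0000 0.0000 0.0000 0.0000
35.3938 25.0148 13.6428 3.7779 0.0000 0.0000 0.0000 0.0000 0.0000
40.2382 30.3228 19.4587 7.5550 0.0000 0.0000 0.0000 0.0000 0.0000 0.0000

Δt=0.05844, u=1.04675, d=0.95534, q=0.49945, disc=e^(-rΔt)=0.99901
k=9 terminal: V=max(K-S,0) → 40.2382 30.3228 19.4587 7.5550 0.0000 0.0000 0.0000 0.0000 0.0000 0.0000
k=8: j=0 S=108.4662 intr=35.3938 cont=35.2509 V=35.3938[EX]; j=1 S=118.8452 intr=25.0148 cont=24.8720 V=25.0148[EX]; j=2 S=130.2172 intr=13.6428 cont=13.4999 V=13.6428[EX]; j=3 S=142.6775 intr=1.1825 cont=3.7779 V=3.7779[hold]; j=4 S=156.3300 intr=0.0000 cont=0.0000 V=0.0000[hold]; j=5 S=171.2889 intr=0.0000 cont=0.0000 V=0.0000[hold]; j=6 S=187.6792 intr=0.0000 cont=0.0000 V=0.0000[hold]; j=7 S=205.6379 intr=0.0000 cont=0.0000 V=0.0000[hold]; j=8 S=225.3150 intr=0.0000 cont=0.0000 V=0.0000[hold]  S*(8)=130.2172
k=7: j=0 S=113.5372 intr=30.3228 cont=30.1800 V=30.3228[EX]; j=1 S=124.4013 intr=19.4587 cont=19.3158 V=19.4587[EX]; j=2 S=136.3050 intr=7.5550 cont=8.7071 V=8.7071[hold]; j=3 S=149.3478 intr=0.0000 cont=1.8891 V=1.8891[hold]; j=4 S=163.6386 intr=0.0000 cont=0.0000 V=0.0000[hold]; j=5 S=179.2969 intr=0.0000 cont=0.0000 V=0.0000[hold]; j=6 S=196.4535 intr=0.0000 cont=0.0000 V=0.0000[hold]; j=7 S=215.2517 intr=0.0000 cont=0.0000 V=0.0000[hold]  S*(7)=124.4013
k=6: j=0 S=118.8452 intr=25.0148 cont=24.8720 V=25.0148[EX]; j=1 S=130.2172 intr=13.6428 cont=14.0748 V=14.0748[hold]; j=2 S=142.6775 intr=1.1825 cont=5.2965 V=5.2965[hold]; j=3 S=156.3300 intr=0.0000 cont=0.9447 V=0.9447[hold]; j=4 S=171.2889 intr=0.0000 cont=0.0000 V=0.0000[hold]; j=5 S=187.6792 intr=0.0000 cont=0.0000 V=0.0000[hold]; j=6 S=205.6379 intr=0.0000 cont=0.0000 V=0.0000[hold]  S*(6)=118.8452
k=5: j=0 S=124.4013 intr=19.4587 cont=19.5314 V=19.5314[hold]; j=1 S=136.3050 intr=7.5550 cont=9.6808 V=9.6808[hold]; j=2 S=149.3478 intr=0.0000 cont=3.1199 V=3.1199[hold]; j=3 S=163.6386 intr=0.0000 cont=0.4724 V=0.4724[hold]; j=4 S=179.2969 intr=0.0000 cont=0.0000 V=0.0000[hold]; j=5 S=196.4535 intr=0.0000 cont=0.0000 V=0.0000[hold]  S*(5)=-
k=4: j=0 S=130.2172 intr=13.6428 cont=14.5970 V=14.5970[hold]; j=1 S=142.6775 intr=1.1825 cont=6.3976 V=6.3976[hold]; j=2 S=156.3300 intr=0.0000 cont=1.7958 V=1.7958[hold]; j=3 S=171.2889 intr=0.0000 cont=0.2362 V=0.2362[hold]; j=4 S=187.6792 intr=0.0000 cont=0.0000 V=0.0000[hold]  S*(4)=-
k=3: j=0 S=136.3050 intr=7.5550 cont=10.4913 V=10.4913[hold]; j=1 S=149.3478 intr=0.0000 cont=4.0951 V=4.0951[hold]; j=2 S=163.6386 intr=0.0000 cont=1.0158 V=1.0158[hold]; j=3 S=179.2969 intr=0.0000 cont=0.1181 V=0.1181[hold]  S*(3)=-
k=2: j=0 S=142.6775 intr=1.1825 cont=7.2895 V=7.2895[hold]; j=1 S=156.3300 intr=0.0000 cont=2.5546 V=2.5546[hold]; j=2 S=171.2889 intr=0.0000 cont=0.5669 V=0.5669[hold]  S*(2)=-
k=1: j=0 S=149.3478 intr=0.0000 cont=4.9198 V=4.9198[hold]; j=1 S=163.6386 intr=0.0000 cont=1.5603 V=1.5603[hold]  S*(1)=-
k=0: j=0 S=156.3300 intr=0.0000 cont=3.2386 V=3.2386[hold]  S*(0)=-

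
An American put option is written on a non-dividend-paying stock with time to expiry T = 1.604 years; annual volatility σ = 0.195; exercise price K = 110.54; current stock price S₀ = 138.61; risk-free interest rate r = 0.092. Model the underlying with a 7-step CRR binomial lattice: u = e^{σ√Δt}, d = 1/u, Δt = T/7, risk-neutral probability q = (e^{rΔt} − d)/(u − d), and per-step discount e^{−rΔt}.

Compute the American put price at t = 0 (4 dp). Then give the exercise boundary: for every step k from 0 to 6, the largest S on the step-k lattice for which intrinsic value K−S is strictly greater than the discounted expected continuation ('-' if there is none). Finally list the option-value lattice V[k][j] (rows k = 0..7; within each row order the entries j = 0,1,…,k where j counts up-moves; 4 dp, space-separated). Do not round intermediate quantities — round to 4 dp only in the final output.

price = 1.0324
boundary = - - - - 95.4199 86.9161 95.4199
tree:
1.0324
2.1002 0.3295
4.1783 0.7357 0.0598
8.0870 1.6199 0.1493 0.0000
15.1201 3.5041 0.3725 0.0000 0.0000
23.6239 7.4013 0.9293 0.0000 0.0000 0.0000
31.3699 15.1201 2.3185 0.0000 0.0000 0.0000 0.0000
38.4256 23.6239 5.7843 0.0000 0.0000 0.0000 0.0000 0.0000

Δt=0.22914  u=1.09784  d=0.91088  q=0.59064  discount=0.97914
step 7 (expiry): payoffs max(K−S,0) = 38.4256 23.6239 5.7843 0.0000 0.0000 0.0000 0.0000 0.0000
step 6: (k=6,j=0): S=79.1701, (K−S)⁺=31.3699, hold=29.0640 ⇒ V=31.3699 exercise | (k=6,j=1): S=95.4199, (K−S)⁺=15.1201, hold=12.8142 ⇒ V=15.1201 exercise | (k=6,j=2): S=115.0050, (K−S)⁺=0.0000, hold=2.3185 ⇒ V=2.3185 continue | (k=6,j=3): S=138.6100, (K−S)⁺=0.0000, hold=0.0000 ⇒ V=0.0000 continue | (k=6,j=4): S=167.0600, (K−S)⁺=0.0000, hold=0.0000 ⇒ V=0.0000 continue | (k=6,j=5): S=201.3493, (K−S)⁺=0.0000, hold=0.0000 ⇒ V=0.0000 continue | (k=6,j=6): S=242.6767, (K−S)⁺=0.0000, hold=0.0000 ⇒ V=0.0000 continue  boundary S*=95.4199
step 5: (k=5,j=0): S=86.9161, (K−S)⁺=23.6239, hold=21.3180 ⇒ V=23.6239 exercise | (k=5,j=1): S=104.7557, (K−S)⁺=5.7843, hold=7.4013 ⇒ V=7.4013 continue | (k=5,j=2): S=126.2571, (K−S)⁺=0.0000, hold=0.9293 ⇒ V=0.9293 continue | (k=5,j=3): S=152.1716, (K−S)⁺=0.0000, hold=0.0000 ⇒ V=0.0000 continue | (k=5,j=4): S=183.4051, (K−S)⁺=0.0000, hold=0.0000 ⇒ V=0.0000 continue | (k=5,j=5): S=221.0493, (K−S)⁺=0.0000, hold=0.0000 ⇒ V=0.0000 continue  boundary S*=86.9161
step 4: (k=4,j=0): S=95.4199, (K−S)⁺=15.1201, hold=13.7494 ⇒ V=15.1201 exercise | (k=4,j=1): S=115.0050, (K−S)⁺=0.0000, hold=3.5041 ⇒ V=3.5041 continue | (k=4,j=2): S=138.6100, (K−S)⁺=0.0000, hold=0.3725 ⇒ V=0.3725 continue | (k=4,j=3): S=167.0600, (K−S)⁺=0.0000, hold=0.0000 ⇒ V=0.0000 continue | (k=4,j=4): S=201.3493, (K−S)⁺=0.0000, hold=0.0000 ⇒ V=0.0000 continue  boundary S*=95.4199
step 3: (k=3,j=0): S=104.7557, (K−S)⁺=5.7843, hold=8.0870 ⇒ V=8.0870 continue | (k=3,j=1): S=126.2571, (K−S)⁺=0.0000, hold=1.6199 ⇒ V=1.6199 continue | (k=3,j=2): S=152.1716, (K−S)⁺=0.0000, hold=0.1493 ⇒ V=0.1493 continue | (k=3,j=3): S=183.4051, (K−S)⁺=0.0000, hold=0.0000 ⇒ V=0.0000 continue  boundary S*=-
step 2: (k=2,j=0): S=115.0050, (K−S)⁺=0.0000, hold=4.1783 ⇒ V=4.1783 continue | (k=2,j=1): S=138.6100, (K−S)⁺=0.0000, hold=0.7357 ⇒ V=0.7357 continue | (k=2,j=2): S=167.0600, (K−S)⁺=0.0000, hold=0.0598 ⇒ V=0.0598 continue  boundary S*=-
step 1: (k=1,j=0): S=126.2571, (K−S)⁺=0.0000, hold=2.1002 ⇒ V=2.1002 continue | (k=1,j=1): S=152.1716, (K−S)⁺=0.0000, hold=0.3295 ⇒ V=0.3295 continue  boundary S*=-
step 0: (k=0,j=0): S=138.6100, (K−S)⁺=0.0000, hold=1.0324 ⇒ V=1.0324 continue  boundary S*=-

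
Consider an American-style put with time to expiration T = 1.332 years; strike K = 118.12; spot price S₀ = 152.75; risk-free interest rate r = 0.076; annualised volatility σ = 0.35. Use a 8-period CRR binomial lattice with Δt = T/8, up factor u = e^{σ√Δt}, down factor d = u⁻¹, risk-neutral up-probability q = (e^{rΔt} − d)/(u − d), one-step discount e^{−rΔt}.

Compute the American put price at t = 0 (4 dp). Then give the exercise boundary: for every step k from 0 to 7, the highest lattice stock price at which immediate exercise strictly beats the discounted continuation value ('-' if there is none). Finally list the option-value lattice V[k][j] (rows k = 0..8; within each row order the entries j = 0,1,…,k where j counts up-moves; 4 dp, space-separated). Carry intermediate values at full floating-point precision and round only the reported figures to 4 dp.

Δt=0.16650  u=1.15352  d=0.86691  q=0.50879  discount=0.98743
step 8 (expiry): payoffs max(K−S,0) = 69.3908 53.2808 31.8449 3.3223 0.0000 0.0000 0.0000 0.0000 0.0000
step 7: (k=7,j=0): S=56.2100, (K−S)⁺=61.9100, hold=60.4247 ⇒ V=61.9100 exercise | (k=7,j=1): S=74.7931, (K−S)⁺=43.3269, hold=41.8416 ⇒ V=43.3269 exercise | (k=7,j=2): S=99.5198, (K−S)⁺=18.6002, hold=17.1150 ⇒ V=18.6002 exercise | (k=7,j=3): S=132.4211, (K−S)⁺=0.0000, hold=1.6114 ⇒ V=1.6114 continue | (k=7,j=4): S=176.1997, (K−S)⁺=0.0000, hold=0.0000 ⇒ V=0.0000 continue | (k=7,j=5): S=234.4515, (K−S)⁺=0.0000, hold=0.0000 ⇒ V=0.0000 continue | (k=7,j=6): S=311.9615, (K−S)⁺=0.0000, hold=0.0000 ⇒ V=0.0000 continue | (k=7,j=7): S=415.0964, (K−S)⁺=0.0000, hold=0.0000 ⇒ V=0.0000 continue  boundary S*=99.5198
step 6: (k=6,j=0): S=64.8392, (K−S)⁺=53.2808, hold=51.7956 ⇒ V=53.2808 exercise | (k=6,j=1): S=86.2751, (K−S)⁺=31.8449, hold=30.3596 ⇒ V=31.8449 exercise | (k=6,j=2): S=114.7977, (K−S)⁺=3.3223, hold=9.8313 ⇒ V=9.8313 continue | (k=6,j=3): S=152.7500, (K−S)⁺=0.0000, hold=0.7816 ⇒ V=0.7816 continue | (k=6,j=4): S=203.2493, (K−S)⁺=0.0000, hold=0.0000 ⇒ V=0.0000 continue | (k=6,j=5): S=270.4438, (K−S)⁺=0.0000, hold=0.0000 ⇒ V=0.0000 continue | (k=6,j=6): S=359.8529, (K−S)⁺=0.0000, hold=0.0000 ⇒ V=0.0000 continue  boundary S*=86.2751
step 5: (k=5,j=0): S=74.7931, (K−S)⁺=43.3269, hold=41.8416 ⇒ V=43.3269 exercise | (k=5,j=1): S=99.5198, (K−S)⁺=18.6002, hold=20.3850 ⇒ V=20.3850 continue | (k=5,j=2): S=132.4211, (K−S)⁺=0.0000, hold=5.1612 ⇒ V=5.1612 continue | (k=5,j=3): S=176.1997, (K−S)⁺=0.0000, hold=0.3791 ⇒ V=0.3791 continue | (k=5,j=4): S=234.4515, (K−S)⁺=0.0000, hold=0.0000 ⇒ V=0.0000 continue | (k=5,j=5): S=311.9615, (K−S)⁺=0.0000, hold=0.0000 ⇒ V=0.0000 continue  boundary S*=74.7931
step 4: (k=4,j=0): S=86.2751, (K−S)⁺=31.8449, hold=31.2563 ⇒ V=31.8449 exercise | (k=4,j=1): S=114.7977, (K−S)⁺=3.3223, hold=12.4804 ⇒ V=12.4804 continue | (k=4,j=2): S=152.7500, (K−S)⁺=0.0000, hold=2.6938 ⇒ V=2.6938 continue | (k=4,j=3): S=203.2493, (K−S)⁺=0.0000, hold=0.1839 ⇒ V=0.1839 continue | (k=4,j=4): S=270.4438, (K−S)⁺=0.0000, hold=0.0000 ⇒ V=0.0000 continue  boundary S*=86.2751
step 3: (k=3,j=0): S=99.5198, (K−S)⁺=18.6002, hold=21.7159 ⇒ V=21.7159 continue | (k=3,j=1): S=132.4211, (K−S)⁺=0.0000, hold=7.4068 ⇒ V=7.4068 continue | (k=3,j=2): S=176.1997, (K−S)⁺=0.0000, hold=1.3990 ⇒ V=1.3990 continue | (k=3,j=3): S=234.4515, (K−S)⁺=0.0000, hold=0.0892 ⇒ V=0.0892 continue  boundary S*=-
step 2: (k=2,j=0): S=114.7977, (K−S)⁺=3.3223, hold=14.2541 ⇒ V=14.2541 continue | (k=2,j=1): S=152.7500, (K−S)⁺=0.0000, hold=4.2954 ⇒ V=4.2954 continue | (k=2,j=2): S=203.2493, (K−S)⁺=0.0000, hold=0.7234 ⇒ V=0.7234 continue  boundary S*=-
step 1: (k=1,j=0): S=132.4211, (K−S)⁺=0.0000, hold=9.0717 ⇒ V=9.0717 continue | (k=1,j=1): S=176.1997, (K−S)⁺=0.0000, hold=2.4468 ⇒ V=2.4468 continue  boundary S*=-
step 0: (k=0,j=0): S=152.7500, (K−S)⁺=0.0000, hold=5.6293 ⇒ V=5.6293 continue  boundary S*=-

price = 5.6293
boundary = - - - - 86.2751 74.7931 86.2751 99.5198
tree:
5.6293
9.0717 2.4468
14.2541 4.2954 0.7234
21.7159 7.4068 1.3990 0.0892
31.8449 12.4804 2.6938 0.1839 0.0000
43.3269 20.3850 5.1612 0.3791 0.0000 0.0000
53.2808 31.8449 9.8313 0.7816 0.0000 0.0000 0.0000
61.9100 43.3269 18.6002 1.6114 0.0000 0.0000 0.0000 0.0000
69.3908 53.2808 31.8449 3.3223 0.0000 0.0000 0.0000 0.0000 0.0000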